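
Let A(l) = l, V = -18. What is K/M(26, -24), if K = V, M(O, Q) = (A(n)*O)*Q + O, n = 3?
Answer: 9/923 ≈ 0.0097508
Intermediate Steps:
M(O, Q) = O + 3*O*Q (M(O, Q) = (3*O)*Q + O = 3*O*Q + O = O + 3*O*Q)
K = -18
K/M(26, -24) = -18*1/(26*(1 + 3*(-24))) = -18*1/(26*(1 - 72)) = -18/(26*(-71)) = -18/(-1846) = -18*(-1/1846) = 9/923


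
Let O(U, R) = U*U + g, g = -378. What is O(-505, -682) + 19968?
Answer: 274615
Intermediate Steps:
O(U, R) = -378 + U² (O(U, R) = U*U - 378 = U² - 378 = -378 + U²)
O(-505, -682) + 19968 = (-378 + (-505)²) + 19968 = (-378 + 255025) + 19968 = 254647 + 19968 = 274615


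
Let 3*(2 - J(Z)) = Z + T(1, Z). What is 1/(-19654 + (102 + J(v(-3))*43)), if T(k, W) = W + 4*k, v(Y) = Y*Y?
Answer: -3/59344 ≈ -5.0553e-5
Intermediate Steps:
v(Y) = Y**2
J(Z) = 2/3 - 2*Z/3 (J(Z) = 2 - (Z + (Z + 4*1))/3 = 2 - (Z + (Z + 4))/3 = 2 - (Z + (4 + Z))/3 = 2 - (4 + 2*Z)/3 = 2 + (-4/3 - 2*Z/3) = 2/3 - 2*Z/3)
1/(-19654 + (102 + J(v(-3))*43)) = 1/(-19654 + (102 + (2/3 - 2/3*(-3)**2)*43)) = 1/(-19654 + (102 + (2/3 - 2/3*9)*43)) = 1/(-19654 + (102 + (2/3 - 6)*43)) = 1/(-19654 + (102 - 16/3*43)) = 1/(-19654 + (102 - 688/3)) = 1/(-19654 - 382/3) = 1/(-59344/3) = -3/59344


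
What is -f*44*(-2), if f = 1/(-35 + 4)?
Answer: -88/31 ≈ -2.8387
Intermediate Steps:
f = -1/31 (f = 1/(-31) = -1/31 ≈ -0.032258)
-f*44*(-2) = -(-1/31*44)*(-2) = -(-44)*(-2)/31 = -1*88/31 = -88/31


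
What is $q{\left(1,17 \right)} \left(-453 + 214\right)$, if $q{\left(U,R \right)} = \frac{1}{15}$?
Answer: $- \frac{239}{15} \approx -15.933$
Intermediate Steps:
$q{\left(U,R \right)} = \frac{1}{15}$
$q{\left(1,17 \right)} \left(-453 + 214\right) = \frac{-453 + 214}{15} = \frac{1}{15} \left(-239\right) = - \frac{239}{15}$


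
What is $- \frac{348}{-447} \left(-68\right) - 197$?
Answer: $- \frac{37241}{149} \approx -249.94$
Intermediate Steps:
$- \frac{348}{-447} \left(-68\right) - 197 = \left(-348\right) \left(- \frac{1}{447}\right) \left(-68\right) - 197 = \frac{116}{149} \left(-68\right) - 197 = - \frac{7888}{149} - 197 = - \frac{37241}{149}$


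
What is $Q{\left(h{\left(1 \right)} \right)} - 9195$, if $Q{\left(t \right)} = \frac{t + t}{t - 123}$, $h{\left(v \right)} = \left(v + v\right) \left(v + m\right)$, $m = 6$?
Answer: $- \frac{1002283}{109} \approx -9195.3$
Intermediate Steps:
$h{\left(v \right)} = 2 v \left(6 + v\right)$ ($h{\left(v \right)} = \left(v + v\right) \left(v + 6\right) = 2 v \left(6 + v\right)$)
$Q{\left(t \right)} = \frac{2 t}{-123 + t}$
$Q{\left(h{\left(1 \right)} \right)} - 9195 = \frac{2 \cdot 2 \cdot 1 \left(6 + 1\right)}{-123 + 2 \cdot 1 \left(6 + 1\right)} - 9195 = \frac{2 \cdot 2 \cdot 1 \cdot 7}{-123 + 2 \cdot 1 \cdot 7} - 9195 = 2 \cdot 14 \frac{1}{-123 + 14} - 9195 = 2 \cdot 14 \frac{1}{-109} - 9195 = 2 \cdot 14 \left(- \frac{1}{109}\right) - 9195 = - \frac{28}{109} - 9195 = - \frac{1002283}{109}$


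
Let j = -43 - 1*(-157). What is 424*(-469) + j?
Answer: -198742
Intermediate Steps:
j = 114 (j = -43 + 157 = 114)
424*(-469) + j = 424*(-469) + 114 = -198856 + 114 = -198742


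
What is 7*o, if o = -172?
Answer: -1204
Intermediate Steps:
7*o = 7*(-172) = -1204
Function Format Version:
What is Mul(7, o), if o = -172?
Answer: -1204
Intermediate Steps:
Mul(7, o) = Mul(7, -172) = -1204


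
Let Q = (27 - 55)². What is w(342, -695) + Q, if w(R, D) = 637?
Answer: 1421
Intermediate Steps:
Q = 784 (Q = (-28)² = 784)
w(342, -695) + Q = 637 + 784 = 1421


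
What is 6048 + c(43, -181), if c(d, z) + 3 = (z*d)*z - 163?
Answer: 1414605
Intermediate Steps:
c(d, z) = -166 + d*z**2 (c(d, z) = -3 + ((z*d)*z - 163) = -3 + ((d*z)*z - 163) = -3 + (d*z**2 - 163) = -3 + (-163 + d*z**2) = -166 + d*z**2)
6048 + c(43, -181) = 6048 + (-166 + 43*(-181)**2) = 6048 + (-166 + 43*32761) = 6048 + (-166 + 1408723) = 6048 + 1408557 = 1414605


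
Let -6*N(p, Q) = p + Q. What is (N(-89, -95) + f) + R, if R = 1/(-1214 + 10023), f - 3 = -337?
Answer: -8016187/26427 ≈ -303.33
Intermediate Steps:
f = -334 (f = 3 - 337 = -334)
R = 1/8809 ≈ 0.00011352
N(p, Q) = -Q/6 - p/6 (N(p, Q) = -(p + Q)/6 = -(Q + p)/6 = -Q/6 - p/6)
(N(-89, -95) + f) + R = ((-1/6*(-95) - 1/6*(-89)) - 334) + 1/8809 = ((95/6 + 89/6) - 334) + 1/8809 = (92/3 - 334) + 1/8809 = -910/3 + 1/8809 = -8016187/26427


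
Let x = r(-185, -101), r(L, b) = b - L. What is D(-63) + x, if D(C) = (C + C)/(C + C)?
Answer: 85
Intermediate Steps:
D(C) = 1 (D(C) = (2*C)/((2*C)) = (2*C)*(1/(2*C)) = 1)
x = 84 (x = -101 - 1*(-185) = -101 + 185 = 84)
D(-63) + x = 1 + 84 = 85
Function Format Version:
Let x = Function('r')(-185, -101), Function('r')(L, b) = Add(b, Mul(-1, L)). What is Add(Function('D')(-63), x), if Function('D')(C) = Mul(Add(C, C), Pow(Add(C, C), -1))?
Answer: 85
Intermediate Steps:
Function('D')(C) = 1 (Function('D')(C) = Mul(Mul(2, C), Pow(Mul(2, C), -1)) = Mul(Mul(2, C), Mul(Rational(1, 2), Pow(C, -1))) = 1)
x = 84 (x = Add(-101, Mul(-1, -185)) = Add(-101, 185) = 84)
Add(Function('D')(-63), x) = Add(1, 84) = 85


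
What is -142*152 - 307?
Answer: -21891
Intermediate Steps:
-142*152 - 307 = -21584 - 307 = -21891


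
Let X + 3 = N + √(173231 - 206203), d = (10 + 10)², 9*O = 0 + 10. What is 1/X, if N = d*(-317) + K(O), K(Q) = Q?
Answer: -10270953/1302378911821 - 162*I*√8243/1302378911821 ≈ -7.8863e-6 - 1.1293e-8*I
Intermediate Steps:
O = 10/9 (O = (0 + 10)/9 = (⅑)*10 = 10/9 ≈ 1.1111)
d = 400 (d = 20² = 400)
N = -1141190/9 (N = 400*(-317) + 10/9 = -126800 + 10/9 = -1141190/9 ≈ -1.2680e+5)
X = -1141217/9 + 2*I*√8243 (X = -3 + (-1141190/9 + √(173231 - 206203)) = -3 + (-1141190/9 + √(-32972)) = -3 + (-1141190/9 + 2*I*√8243) = -1141217/9 + 2*I*√8243 ≈ -1.268e+5 + 181.58*I)
1/X = 1/(-1141217/9 + 2*I*√8243)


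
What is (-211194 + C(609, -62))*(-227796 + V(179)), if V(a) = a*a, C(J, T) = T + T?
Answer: 41366555090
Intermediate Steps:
C(J, T) = 2*T
V(a) = a²
(-211194 + C(609, -62))*(-227796 + V(179)) = (-211194 + 2*(-62))*(-227796 + 179²) = (-211194 - 124)*(-227796 + 32041) = -211318*(-195755) = 41366555090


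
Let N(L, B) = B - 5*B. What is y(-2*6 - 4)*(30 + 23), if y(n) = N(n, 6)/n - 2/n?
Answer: 689/8 ≈ 86.125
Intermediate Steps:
N(L, B) = -4*B
y(n) = -26/n (y(n) = (-4*6)/n - 2/n = -24/n - 2/n = -26/n)
y(-2*6 - 4)*(30 + 23) = (-26/(-2*6 - 4))*(30 + 23) = -26/(-12 - 4)*53 = -26/(-16)*53 = -26*(-1/16)*53 = (13/8)*53 = 689/8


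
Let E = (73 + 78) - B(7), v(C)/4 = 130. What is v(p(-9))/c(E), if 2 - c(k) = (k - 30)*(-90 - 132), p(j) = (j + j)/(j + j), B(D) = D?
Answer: 52/2531 ≈ 0.020545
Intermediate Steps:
p(j) = 1 (p(j) = (2*j)/((2*j)) = (2*j)*(1/(2*j)) = 1)
v(C) = 520 (v(C) = 4*130 = 520)
E = 144 (E = (73 + 78) - 1*7 = 151 - 7 = 144)
c(k) = -6658 + 222*k (c(k) = 2 - (k - 30)*(-90 - 132) = 2 - (-30 + k)*(-222) = 2 - (6660 - 222*k) = 2 + (-6660 + 222*k) = -6658 + 222*k)
v(p(-9))/c(E) = 520/(-6658 + 222*144) = 520/(-6658 + 31968) = 520/25310 = 520*(1/25310) = 52/2531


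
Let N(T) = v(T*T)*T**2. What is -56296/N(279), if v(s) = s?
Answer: -1816/195458751 ≈ -9.2910e-6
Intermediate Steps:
N(T) = T**4 (N(T) = (T*T)*T**2 = T**2*T**2 = T**4)
-56296/N(279) = -56296/(279**4) = -56296/6059221281 = -56296*1/6059221281 = -1816/195458751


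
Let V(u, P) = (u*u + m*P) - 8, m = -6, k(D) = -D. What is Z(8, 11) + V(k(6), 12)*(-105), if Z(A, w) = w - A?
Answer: 4623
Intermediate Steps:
V(u, P) = -8 + u² - 6*P (V(u, P) = (u*u - 6*P) - 8 = (u² - 6*P) - 8 = -8 + u² - 6*P)
Z(8, 11) + V(k(6), 12)*(-105) = (11 - 1*8) + (-8 + (-1*6)² - 6*12)*(-105) = (11 - 8) + (-8 + (-6)² - 72)*(-105) = 3 + (-8 + 36 - 72)*(-105) = 3 - 44*(-105) = 3 + 4620 = 4623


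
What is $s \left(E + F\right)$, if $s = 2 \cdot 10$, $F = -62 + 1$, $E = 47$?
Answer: $-280$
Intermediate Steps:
$F = -61$
$s = 20$
$s \left(E + F\right) = 20 \left(47 - 61\right) = 20 \left(-14\right) = -280$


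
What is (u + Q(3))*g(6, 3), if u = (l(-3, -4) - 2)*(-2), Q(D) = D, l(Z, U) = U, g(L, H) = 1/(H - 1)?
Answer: 15/2 ≈ 7.5000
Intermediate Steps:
g(L, H) = 1/(-1 + H)
u = 12 (u = (-4 - 2)*(-2) = -6*(-2) = 12)
(u + Q(3))*g(6, 3) = (12 + 3)/(-1 + 3) = 15/2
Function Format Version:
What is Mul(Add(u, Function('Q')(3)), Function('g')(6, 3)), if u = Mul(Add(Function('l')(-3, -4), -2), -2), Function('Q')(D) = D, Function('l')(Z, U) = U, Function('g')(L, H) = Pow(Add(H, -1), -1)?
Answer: Rational(15, 2) ≈ 7.5000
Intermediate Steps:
Function('g')(L, H) = Pow(Add(-1, H), -1)
u = 12 (u = Mul(Add(-4, -2), -2) = Mul(-6, -2) = 12)
Mul(Add(u, Function('Q')(3)), Function('g')(6, 3)) = Mul(Add(12, 3), Pow(Add(-1, 3), -1)) = Mul(15, Pow(2, -1)) = Mul(15, Rational(1, 2)) = Rational(15, 2)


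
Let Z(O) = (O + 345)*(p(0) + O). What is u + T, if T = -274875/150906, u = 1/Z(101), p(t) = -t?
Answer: -1031822362/566475973 ≈ -1.8215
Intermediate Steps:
Z(O) = O*(345 + O) (Z(O) = (O + 345)*(-1*0 + O) = (345 + O)*(0 + O) = (345 + O)*O = O*(345 + O))
u = 1/45046 (u = 1/(101*(345 + 101)) = 1/(101*446) = 1/45046 ≈ 2.2200e-5)
T = -91625/50302 (T = -274875*1/150906 = -91625/50302 ≈ -1.8215)
u + T = 1/45046 - 91625/50302 = -1031822362/566475973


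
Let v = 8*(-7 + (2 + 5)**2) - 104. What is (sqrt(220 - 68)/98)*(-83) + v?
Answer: 232 - 83*sqrt(38)/49 ≈ 221.56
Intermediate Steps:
v = 232 (v = 8*(-7 + 7**2) - 104 = 8*(-7 + 49) - 104 = 8*42 - 104 = 336 - 104 = 232)
(sqrt(220 - 68)/98)*(-83) + v = (sqrt(220 - 68)/98)*(-83) + 232 = (sqrt(152)*(1/98))*(-83) + 232 = ((2*sqrt(38))*(1/98))*(-83) + 232 = (sqrt(38)/49)*(-83) + 232 = -83*sqrt(38)/49 + 232 = 232 - 83*sqrt(38)/49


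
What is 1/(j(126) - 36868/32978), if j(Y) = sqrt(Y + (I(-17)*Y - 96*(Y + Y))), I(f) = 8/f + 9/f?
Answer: -151979113/3288916521794 - 1631322726*I*sqrt(42)/1644458260897 ≈ -4.6209e-5 - 0.006429*I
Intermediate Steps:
I(f) = 17/f
j(Y) = 8*sqrt(3)*sqrt(-Y) (j(Y) = sqrt(Y + ((17/(-17))*Y - 96*(Y + Y))) = sqrt(Y + ((17*(-1/17))*Y - 192*Y)) = sqrt(Y + (-Y - 192*Y)) = sqrt(Y - 193*Y) = sqrt(-192*Y) = 8*sqrt(3)*sqrt(-Y))
1/(j(126) - 36868/32978) = 1/(8*sqrt(3)*sqrt(-1*126) - 36868/32978) = 1/(8*sqrt(3)*sqrt(-126) - 36868*1/32978) = 1/(8*sqrt(3)*(3*I*sqrt(14)) - 18434/16489) = 1/(24*I*sqrt(42) - 18434/16489) = 1/(-18434/16489 + 24*I*sqrt(42))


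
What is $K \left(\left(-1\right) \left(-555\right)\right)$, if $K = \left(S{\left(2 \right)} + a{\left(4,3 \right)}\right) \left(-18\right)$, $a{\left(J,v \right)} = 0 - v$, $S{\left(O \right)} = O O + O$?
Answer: $-29970$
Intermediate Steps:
$S{\left(O \right)} = O + O^{2}$ ($S{\left(O \right)} = O^{2} + O = O + O^{2}$)
$a{\left(J,v \right)} = - v$
$K = -54$ ($K = \left(2 \left(1 + 2\right) - 3\right) \left(-18\right) = \left(2 \cdot 3 - 3\right) \left(-18\right) = \left(6 - 3\right) \left(-18\right) = 3 \left(-18\right) = -54$)
$K \left(\left(-1\right) \left(-555\right)\right) = - 54 \left(\left(-1\right) \left(-555\right)\right) = \left(-54\right) 555 = -29970$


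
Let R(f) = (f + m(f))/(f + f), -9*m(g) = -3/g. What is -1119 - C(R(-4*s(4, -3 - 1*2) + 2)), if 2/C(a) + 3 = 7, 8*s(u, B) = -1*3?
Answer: -2239/2 ≈ -1119.5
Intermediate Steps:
m(g) = 1/(3*g) (m(g) = -(-1)/(3*g) = 1/(3*g))
s(u, B) = -3/8 (s(u, B) = (-1*3)/8 = (1/8)*(-3) = -3/8)
R(f) = (f + 1/(3*f))/(2*f) (R(f) = (f + 1/(3*f))/(f + f) = (f + 1/(3*f))/((2*f)) = (f + 1/(3*f))*(1/(2*f)) = (f + 1/(3*f))/(2*f))
C(a) = 1/2 (C(a) = 2/(-3 + 7) = 2/4 = 2*(1/4) = 1/2)
-1119 - C(R(-4*s(4, -3 - 1*2) + 2)) = -1119 - 1*1/2 = -1119 - 1/2 = -2239/2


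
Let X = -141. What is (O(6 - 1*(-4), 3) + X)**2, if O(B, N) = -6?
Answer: 21609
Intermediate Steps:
(O(6 - 1*(-4), 3) + X)**2 = (-6 - 141)**2 = (-147)**2 = 21609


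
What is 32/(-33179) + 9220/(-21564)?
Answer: -76650107/178867989 ≈ -0.42853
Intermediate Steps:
32/(-33179) + 9220/(-21564) = 32*(-1/33179) + 9220*(-1/21564) = -32/33179 - 2305/5391 = -76650107/178867989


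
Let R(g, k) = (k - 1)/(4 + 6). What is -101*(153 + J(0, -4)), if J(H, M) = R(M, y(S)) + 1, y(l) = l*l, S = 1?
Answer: -15554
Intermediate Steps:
y(l) = l²
R(g, k) = -⅒ + k/10 (R(g, k) = (-1 + k)/10 = (-1 + k)*(⅒) = -⅒ + k/10)
J(H, M) = 1 (J(H, M) = (-⅒ + (⅒)*1²) + 1 = (-⅒ + (⅒)*1) + 1 = (-⅒ + ⅒) + 1 = 0 + 1 = 1)
-101*(153 + J(0, -4)) = -101*(153 + 1) = -101*154 = -15554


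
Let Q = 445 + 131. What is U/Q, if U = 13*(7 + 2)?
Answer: 13/64 ≈ 0.20313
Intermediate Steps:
U = 117 (U = 13*9 = 117)
Q = 576
U/Q = 117/576 = 117*(1/576) = 13/64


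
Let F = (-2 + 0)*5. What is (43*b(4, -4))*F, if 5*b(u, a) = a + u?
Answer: 0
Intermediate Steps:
b(u, a) = a/5 + u/5 (b(u, a) = (a + u)/5 = a/5 + u/5)
F = -10 (F = -2*5 = -10)
(43*b(4, -4))*F = (43*((1/5)*(-4) + (1/5)*4))*(-10) = (43*(-4/5 + 4/5))*(-10) = (43*0)*(-10) = 0*(-10) = 0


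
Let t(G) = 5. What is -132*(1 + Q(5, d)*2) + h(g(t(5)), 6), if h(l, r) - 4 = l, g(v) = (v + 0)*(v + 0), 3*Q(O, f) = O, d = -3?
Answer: -543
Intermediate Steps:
Q(O, f) = O/3
g(v) = v**2 (g(v) = v*v = v**2)
h(l, r) = 4 + l
-132*(1 + Q(5, d)*2) + h(g(t(5)), 6) = -132*(1 + ((1/3)*5)*2) + (4 + 5**2) = -132*(1 + (5/3)*2) + (4 + 25) = -132*(1 + 10/3) + 29 = -132*13/3 + 29 = -572 + 29 = -543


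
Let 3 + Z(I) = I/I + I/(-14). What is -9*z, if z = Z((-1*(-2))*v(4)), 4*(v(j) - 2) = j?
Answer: 153/7 ≈ 21.857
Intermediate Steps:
v(j) = 2 + j/4
Z(I) = -2 - I/14 (Z(I) = -3 + (I/I + I/(-14)) = -3 + (1 + I*(-1/14)) = -3 + (1 - I/14) = -2 - I/14)
z = -17/7 (z = -2 - (-1*(-2))*(2 + (¼)*4)/14 = -2 - (2 + 1)/7 = -2 - 3/7 = -17/7 ≈ -2.4286)
-9*z = -9*(-17/7) = 153/7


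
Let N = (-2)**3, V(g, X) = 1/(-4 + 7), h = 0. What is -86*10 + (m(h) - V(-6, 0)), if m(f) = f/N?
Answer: -2581/3 ≈ -860.33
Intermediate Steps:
V(g, X) = 1/3
N = -8
m(f) = -f/8 (m(f) = f/(-8) = f*(-1/8) = -f/8)
-86*10 + (m(h) - V(-6, 0)) = -86*10 + (-1/8*0 - 1*1/3) = -860 + (0 - 1/3) = -860 - 1/3 = -2581/3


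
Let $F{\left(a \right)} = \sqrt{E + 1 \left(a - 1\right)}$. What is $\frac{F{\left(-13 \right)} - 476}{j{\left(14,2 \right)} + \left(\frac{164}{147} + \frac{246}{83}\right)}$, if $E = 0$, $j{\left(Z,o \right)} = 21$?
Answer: $- \frac{5807676}{305995} + \frac{12201 i \sqrt{14}}{305995} \approx -18.98 + 0.14919 i$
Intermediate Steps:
$F{\left(a \right)} = \sqrt{-1 + a}$ ($F{\left(a \right)} = \sqrt{0 + 1 \left(a - 1\right)} = \sqrt{0 + 1 \left(-1 + a\right)} = \sqrt{0 + \left(-1 + a\right)} = \sqrt{-1 + a}$)
$\frac{F{\left(-13 \right)} - 476}{j{\left(14,2 \right)} + \left(\frac{164}{147} + \frac{246}{83}\right)} = \frac{\sqrt{-1 - 13} - 476}{21 + \left(\frac{164}{147} + \frac{246}{83}\right)} = \frac{\sqrt{-14} - 476}{21 + \left(164 \cdot \frac{1}{147} + 246 \cdot \frac{1}{83}\right)} = \frac{i \sqrt{14} - 476}{21 + \left(\frac{164}{147} + \frac{246}{83}\right)} = \frac{-476 + i \sqrt{14}}{21 + \frac{49774}{12201}} = \frac{-476 + i \sqrt{14}}{\frac{305995}{12201}} = \left(-476 + i \sqrt{14}\right) \frac{12201}{305995} = - \frac{5807676}{305995} + \frac{12201 i \sqrt{14}}{305995}$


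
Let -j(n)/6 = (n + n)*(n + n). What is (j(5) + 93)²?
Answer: 257049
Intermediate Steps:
j(n) = -24*n² (j(n) = -6*(n + n)*(n + n) = -6*2*n*2*n = -24*n²)
(j(5) + 93)² = (-24*5² + 93)² = (-24*25 + 93)² = (-600 + 93)² = (-507)² = 257049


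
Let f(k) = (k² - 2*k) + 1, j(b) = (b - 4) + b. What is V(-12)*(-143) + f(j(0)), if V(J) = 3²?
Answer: -1262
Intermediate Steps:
j(b) = -4 + 2*b (j(b) = (-4 + b) + b = -4 + 2*b)
V(J) = 9
f(k) = 1 + k² - 2*k
V(-12)*(-143) + f(j(0)) = 9*(-143) + (1 + (-4 + 2*0)² - 2*(-4 + 2*0)) = -1287 + (1 + (-4 + 0)² - 2*(-4 + 0)) = -1287 + (1 + (-4)² - 2*(-4)) = -1287 + (1 + 16 + 8) = -1287 + 25 = -1262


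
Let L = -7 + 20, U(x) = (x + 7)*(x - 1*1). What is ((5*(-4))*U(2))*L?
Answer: -2340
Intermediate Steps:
U(x) = (-1 + x)*(7 + x) (U(x) = (7 + x)*(x - 1) = (7 + x)*(-1 + x) = (-1 + x)*(7 + x))
L = 13
((5*(-4))*U(2))*L = ((5*(-4))*(-7 + 2**2 + 6*2))*13 = -20*(-7 + 4 + 12)*13 = -20*9*13 = -180*13 = -2340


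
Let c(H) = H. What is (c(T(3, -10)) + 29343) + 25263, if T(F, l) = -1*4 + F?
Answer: 54605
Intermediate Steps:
T(F, l) = -4 + F
(c(T(3, -10)) + 29343) + 25263 = ((-4 + 3) + 29343) + 25263 = (-1 + 29343) + 25263 = 29342 + 25263 = 54605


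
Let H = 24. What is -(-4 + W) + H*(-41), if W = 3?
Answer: -983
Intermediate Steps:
-(-4 + W) + H*(-41) = -(-4 + 3) + 24*(-41) = -1*(-1) - 984 = 1 - 984 = -983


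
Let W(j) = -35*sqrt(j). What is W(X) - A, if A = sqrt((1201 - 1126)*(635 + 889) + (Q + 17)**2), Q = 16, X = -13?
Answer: -3*sqrt(12821) - 35*I*sqrt(13) ≈ -339.69 - 126.19*I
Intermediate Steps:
A = 3*sqrt(12821) (A = sqrt((1201 - 1126)*(635 + 889) + (16 + 17)**2) = sqrt(75*1524 + 33**2) = sqrt(114300 + 1089) = sqrt(115389) = 3*sqrt(12821) ≈ 339.69)
W(X) - A = -35*I*sqrt(13) - 3*sqrt(12821) = -3*sqrt(12821) - 35*I*sqrt(13)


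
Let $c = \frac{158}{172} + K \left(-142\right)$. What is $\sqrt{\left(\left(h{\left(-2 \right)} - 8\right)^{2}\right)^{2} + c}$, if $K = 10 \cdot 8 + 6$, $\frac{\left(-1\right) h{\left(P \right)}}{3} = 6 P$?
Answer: $\frac{\sqrt{4455682618}}{86} \approx 776.17$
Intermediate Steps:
$h{\left(P \right)} = - 18 P$ ($h{\left(P \right)} = - 3 \cdot 6 P = - 18 P$)
$K = 86$ ($K = 80 + 6 = 86$)
$c = - \frac{1050153}{86}$ ($c = \frac{158}{172} + 86 \left(-142\right) = 158 \cdot \frac{1}{172} - 12212 = \frac{79}{86} - 12212 = - \frac{1050153}{86} \approx -12211.0$)
$\sqrt{\left(\left(h{\left(-2 \right)} - 8\right)^{2}\right)^{2} + c} = \sqrt{\left(\left(\left(-18\right) \left(-2\right) - 8\right)^{2}\right)^{2} - \frac{1050153}{86}} = \sqrt{\left(\left(36 - 8\right)^{2}\right)^{2} - \frac{1050153}{86}} = \sqrt{\left(28^{2}\right)^{2} - \frac{1050153}{86}} = \sqrt{784^{2} - \frac{1050153}{86}} = \sqrt{614656 - \frac{1050153}{86}} = \sqrt{\frac{51810263}{86}} = \frac{\sqrt{4455682618}}{86}$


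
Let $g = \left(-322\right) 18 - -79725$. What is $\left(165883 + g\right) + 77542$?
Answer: $317354$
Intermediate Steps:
$g = 73929$ ($g = -5796 + 79725 = 73929$)
$\left(165883 + g\right) + 77542 = \left(165883 + 73929\right) + 77542 = 239812 + 77542 = 317354$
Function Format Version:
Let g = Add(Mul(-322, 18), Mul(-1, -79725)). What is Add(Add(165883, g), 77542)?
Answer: 317354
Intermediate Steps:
g = 73929 (g = Add(-5796, 79725) = 73929)
Add(Add(165883, g), 77542) = Add(Add(165883, 73929), 77542) = Add(239812, 77542) = 317354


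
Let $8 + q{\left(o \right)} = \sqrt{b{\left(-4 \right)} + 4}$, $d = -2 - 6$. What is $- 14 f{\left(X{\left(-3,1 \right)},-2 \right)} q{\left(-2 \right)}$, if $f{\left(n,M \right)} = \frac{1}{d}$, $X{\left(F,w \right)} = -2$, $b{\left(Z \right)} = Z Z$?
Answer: $-14 + \frac{7 \sqrt{5}}{2} \approx -6.1738$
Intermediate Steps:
$b{\left(Z \right)} = Z^{2}$
$d = -8$ ($d = -2 - 6 = -8$)
$f{\left(n,M \right)} = - \frac{1}{8}$ ($f{\left(n,M \right)} = \frac{1}{-8} = - \frac{1}{8}$)
$q{\left(o \right)} = -8 + 2 \sqrt{5}$ ($q{\left(o \right)} = -8 + \sqrt{\left(-4\right)^{2} + 4} = -8 + \sqrt{16 + 4} = -8 + \sqrt{20} = -8 + 2 \sqrt{5}$)
$- 14 f{\left(X{\left(-3,1 \right)},-2 \right)} q{\left(-2 \right)} = \left(-14\right) \left(- \frac{1}{8}\right) \left(-8 + 2 \sqrt{5}\right) = \frac{7 \left(-8 + 2 \sqrt{5}\right)}{4} = -14 + \frac{7 \sqrt{5}}{2}$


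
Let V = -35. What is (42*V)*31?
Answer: -45570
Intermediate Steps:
(42*V)*31 = (42*(-35))*31 = -1470*31 = -45570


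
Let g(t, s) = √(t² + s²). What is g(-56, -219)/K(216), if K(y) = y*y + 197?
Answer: √51097/46853 ≈ 0.0048246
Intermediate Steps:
g(t, s) = √(s² + t²)
K(y) = 197 + y² (K(y) = y² + 197 = 197 + y²)
g(-56, -219)/K(216) = √((-219)² + (-56)²)/(197 + 216²) = √(47961 + 3136)/(197 + 46656) = √51097/46853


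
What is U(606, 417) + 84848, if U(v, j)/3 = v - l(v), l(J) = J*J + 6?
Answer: -1015060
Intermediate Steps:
l(J) = 6 + J² (l(J) = J² + 6 = 6 + J²)
U(v, j) = -18 - 3*v² + 3*v (U(v, j) = 3*(v - (6 + v²)) = 3*(v + (-6 - v²)) = 3*(-6 + v - v²) = -18 - 3*v² + 3*v)
U(606, 417) + 84848 = (-18 - 3*606² + 3*606) + 84848 = (-18 - 3*367236 + 1818) + 84848 = (-18 - 1101708 + 1818) + 84848 = -1099908 + 84848 = -1015060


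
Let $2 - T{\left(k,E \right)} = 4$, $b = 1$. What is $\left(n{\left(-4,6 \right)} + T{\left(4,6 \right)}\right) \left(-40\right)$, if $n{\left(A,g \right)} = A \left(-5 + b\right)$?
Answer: $-560$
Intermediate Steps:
$T{\left(k,E \right)} = -2$ ($T{\left(k,E \right)} = 2 - 4 = -2$)
$n{\left(A,g \right)} = - 4 A$ ($n{\left(A,g \right)} = A \left(-5 + 1\right) = A \left(-4\right) = - 4 A$)
$\left(n{\left(-4,6 \right)} + T{\left(4,6 \right)}\right) \left(-40\right) = \left(\left(-4\right) \left(-4\right) - 2\right) \left(-40\right) = \left(16 - 2\right) \left(-40\right) = 14 \left(-40\right) = -560$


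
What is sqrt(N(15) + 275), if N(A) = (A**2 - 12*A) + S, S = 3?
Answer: sqrt(323) ≈ 17.972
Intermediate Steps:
N(A) = 3 + A**2 - 12*A (N(A) = (A**2 - 12*A) + 3 = 3 + A**2 - 12*A)
sqrt(N(15) + 275) = sqrt((3 + 15**2 - 12*15) + 275) = sqrt((3 + 225 - 180) + 275) = sqrt(48 + 275) = sqrt(323)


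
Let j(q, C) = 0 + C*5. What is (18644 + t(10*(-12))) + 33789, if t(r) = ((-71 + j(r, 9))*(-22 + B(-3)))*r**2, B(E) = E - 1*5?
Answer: 11284433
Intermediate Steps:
j(q, C) = 5*C (j(q, C) = 0 + 5*C = 5*C)
B(E) = -5 + E (B(E) = E - 5 = -5 + E)
t(r) = 780*r**2 (t(r) = ((-71 + 5*9)*(-22 + (-5 - 3)))*r**2 = ((-71 + 45)*(-22 - 8))*r**2 = (-26*(-30))*r**2 = 780*r**2)
(18644 + t(10*(-12))) + 33789 = (18644 + 780*(10*(-12))**2) + 33789 = (18644 + 780*(-120)**2) + 33789 = (18644 + 780*14400) + 33789 = (18644 + 11232000) + 33789 = 11250644 + 33789 = 11284433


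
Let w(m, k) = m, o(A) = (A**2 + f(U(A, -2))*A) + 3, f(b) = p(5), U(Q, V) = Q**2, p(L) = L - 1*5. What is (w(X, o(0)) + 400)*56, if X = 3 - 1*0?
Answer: 22568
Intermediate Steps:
p(L) = -5 + L (p(L) = L - 5 = -5 + L)
f(b) = 0 (f(b) = -5 + 5 = 0)
X = 3 (X = 3 + 0 = 3)
o(A) = 3 + A**2 (o(A) = (A**2 + 0*A) + 3 = (A**2 + 0) + 3 = A**2 + 3 = 3 + A**2)
(w(X, o(0)) + 400)*56 = (3 + 400)*56 = 403*56 = 22568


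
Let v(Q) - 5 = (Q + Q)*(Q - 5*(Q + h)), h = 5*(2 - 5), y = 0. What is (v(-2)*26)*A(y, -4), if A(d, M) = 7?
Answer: -59514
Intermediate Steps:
h = -15 (h = 5*(-3) = -15)
v(Q) = 5 + 2*Q*(75 - 4*Q) (v(Q) = 5 + (Q + Q)*(Q - 5*(Q - 15)) = 5 + (2*Q)*(Q - 5*(-15 + Q)) = 5 + (2*Q)*(Q + (75 - 5*Q)) = 5 + (2*Q)*(75 - 4*Q) = 5 + 2*Q*(75 - 4*Q))
(v(-2)*26)*A(y, -4) = ((5 - 8*(-2)**2 + 150*(-2))*26)*7 = ((5 - 8*4 - 300)*26)*7 = ((5 - 32 - 300)*26)*7 = -327*26*7 = -8502*7 = -59514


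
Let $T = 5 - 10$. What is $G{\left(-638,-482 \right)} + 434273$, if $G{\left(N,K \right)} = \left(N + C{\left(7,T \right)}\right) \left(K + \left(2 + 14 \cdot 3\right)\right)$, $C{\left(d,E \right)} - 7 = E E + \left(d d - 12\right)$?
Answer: $683495$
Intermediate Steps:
$T = -5$
$C{\left(d,E \right)} = -5 + E^{2} + d^{2}$ ($C{\left(d,E \right)} = 7 + \left(E E + \left(d d - 12\right)\right) = 7 + \left(E^{2} + \left(d^{2} - 12\right)\right) = 7 + \left(E^{2} + \left(-12 + d^{2}\right)\right) = 7 + \left(-12 + E^{2} + d^{2}\right) = -5 + E^{2} + d^{2}$)
$G{\left(N,K \right)} = \left(44 + K\right) \left(69 + N\right)$ ($G{\left(N,K \right)} = \left(N + \left(-5 + \left(-5\right)^{2} + 7^{2}\right)\right) \left(K + \left(2 + 14 \cdot 3\right)\right) = \left(N + \left(-5 + 25 + 49\right)\right) \left(K + \left(2 + 42\right)\right) = \left(N + 69\right) \left(K + 44\right) = \left(69 + N\right) \left(44 + K\right) = \left(44 + K\right) \left(69 + N\right)$)
$G{\left(-638,-482 \right)} + 434273 = \left(3036 + 44 \left(-638\right) + 69 \left(-482\right) - -307516\right) + 434273 = \left(3036 - 28072 - 33258 + 307516\right) + 434273 = 249222 + 434273 = 683495$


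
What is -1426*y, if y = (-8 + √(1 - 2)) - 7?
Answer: 21390 - 1426*I ≈ 21390.0 - 1426.0*I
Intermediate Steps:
y = -15 + I (y = (-8 + √(-1)) - 7 = (-8 + I) - 7 = -15 + I ≈ -15.0 + 1.0*I)
-1426*y = -1426*(-15 + I) = 21390 - 1426*I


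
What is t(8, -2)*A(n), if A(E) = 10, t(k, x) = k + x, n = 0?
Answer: 60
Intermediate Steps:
t(8, -2)*A(n) = (8 - 2)*10 = 6*10 = 60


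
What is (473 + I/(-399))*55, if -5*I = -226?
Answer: 10377499/399 ≈ 26009.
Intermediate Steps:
I = 226/5 (I = -1/5*(-226) = 226/5 ≈ 45.200)
(473 + I/(-399))*55 = (473 + (226/5)/(-399))*55 = (473 + (226/5)*(-1/399))*55 = (473 - 226/1995)*55 = (943409/1995)*55 = 10377499/399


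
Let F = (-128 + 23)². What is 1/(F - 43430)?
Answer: -1/32405 ≈ -3.0859e-5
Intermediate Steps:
F = 11025 (F = (-105)² = 11025)
1/(F - 43430) = 1/(11025 - 43430) = 1/(-32405) = -1/32405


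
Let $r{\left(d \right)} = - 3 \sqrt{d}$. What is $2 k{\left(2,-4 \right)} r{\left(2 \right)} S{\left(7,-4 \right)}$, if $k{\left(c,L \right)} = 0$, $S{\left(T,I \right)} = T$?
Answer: $0$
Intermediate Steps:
$2 k{\left(2,-4 \right)} r{\left(2 \right)} S{\left(7,-4 \right)} = 2 \cdot 0 \left(- 3 \sqrt{2}\right) 7 = 0 \left(- 3 \sqrt{2}\right) 7 = 0 \cdot 7 = 0$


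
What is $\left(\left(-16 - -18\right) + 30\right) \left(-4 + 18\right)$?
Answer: $448$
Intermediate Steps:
$\left(\left(-16 - -18\right) + 30\right) \left(-4 + 18\right) = \left(\left(-16 + 18\right) + 30\right) 14 = \left(2 + 30\right) 14 = 32 \cdot 14 = 448$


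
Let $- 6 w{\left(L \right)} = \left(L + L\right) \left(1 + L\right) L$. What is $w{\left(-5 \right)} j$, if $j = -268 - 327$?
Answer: $- \frac{59500}{3} \approx -19833.0$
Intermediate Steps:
$j = -595$ ($j = -268 - 327 = -595$)
$w{\left(L \right)} = - \frac{L^{2} \left(1 + L\right)}{3}$ ($w{\left(L \right)} = - \frac{\left(L + L\right) \left(1 + L\right) L}{6} = - \frac{2 L \left(1 + L\right) L}{6} = - \frac{2 L^{2} \left(1 + L\right)}{6} = - \frac{L^{2} \left(1 + L\right)}{3}$)
$w{\left(-5 \right)} j = \frac{\left(-5\right)^{2} \left(-1 - -5\right)}{3} \left(-595\right) = \frac{1}{3} \cdot 25 \left(-1 + 5\right) \left(-595\right) = \frac{1}{3} \cdot 25 \cdot 4 \left(-595\right) = \frac{100}{3} \left(-595\right) = - \frac{59500}{3}$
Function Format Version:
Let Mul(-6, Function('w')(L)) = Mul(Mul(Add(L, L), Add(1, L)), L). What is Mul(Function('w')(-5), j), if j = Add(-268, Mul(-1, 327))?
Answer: Rational(-59500, 3) ≈ -19833.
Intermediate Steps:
j = -595 (j = Add(-268, -327) = -595)
Function('w')(L) = Mul(Rational(-1, 3), Pow(L, 2), Add(1, L)) (Function('w')(L) = Mul(Rational(-1, 6), Mul(Mul(Add(L, L), Add(1, L)), L)) = Mul(Rational(-1, 6), Mul(Mul(Mul(2, L), Add(1, L)), L)) = Mul(Rational(-1, 6), Mul(Mul(2, L, Add(1, L)), L)) = Mul(Rational(-1, 6), Mul(2, Pow(L, 2), Add(1, L))) = Mul(Rational(-1, 3), Pow(L, 2), Add(1, L)))
Mul(Function('w')(-5), j) = Mul(Mul(Rational(1, 3), Pow(-5, 2), Add(-1, Mul(-1, -5))), -595) = Mul(Mul(Rational(1, 3), 25, Add(-1, 5)), -595) = Mul(Mul(Rational(1, 3), 25, 4), -595) = Mul(Rational(100, 3), -595) = Rational(-59500, 3)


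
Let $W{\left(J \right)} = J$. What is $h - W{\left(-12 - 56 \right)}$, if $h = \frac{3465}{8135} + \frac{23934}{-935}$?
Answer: $\frac{65151997}{1521245} \approx 42.828$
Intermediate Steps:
$h = - \frac{38292663}{1521245}$ ($h = 3465 \cdot \frac{1}{8135} + 23934 \left(- \frac{1}{935}\right) = \frac{693}{1627} - \frac{23934}{935} = - \frac{38292663}{1521245} \approx -25.172$)
$h - W{\left(-12 - 56 \right)} = - \frac{38292663}{1521245} - \left(-12 - 56\right) = - \frac{38292663}{1521245} - -68 = - \frac{38292663}{1521245} + 68 = \frac{65151997}{1521245}$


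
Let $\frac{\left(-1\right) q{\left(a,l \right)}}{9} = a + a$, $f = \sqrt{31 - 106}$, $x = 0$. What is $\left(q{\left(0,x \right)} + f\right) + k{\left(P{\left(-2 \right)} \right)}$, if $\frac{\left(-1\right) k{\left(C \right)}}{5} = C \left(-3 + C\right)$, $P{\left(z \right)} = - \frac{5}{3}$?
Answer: $- \frac{350}{9} + 5 i \sqrt{3} \approx -38.889 + 8.6602 i$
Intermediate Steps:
$P{\left(z \right)} = - \frac{5}{3}$ ($P{\left(z \right)} = \left(-5\right) \frac{1}{3} = - \frac{5}{3}$)
$k{\left(C \right)} = - 5 C \left(-3 + C\right)$
$f = 5 i \sqrt{3}$ ($f = \sqrt{-75} = 5 i \sqrt{3} \approx 8.6602 i$)
$q{\left(a,l \right)} = - 18 a$ ($q{\left(a,l \right)} = - 9 \left(a + a\right) = - 9 \cdot 2 a = - 18 a$)
$\left(q{\left(0,x \right)} + f\right) + k{\left(P{\left(-2 \right)} \right)} = \left(\left(-18\right) 0 + 5 i \sqrt{3}\right) + 5 \left(- \frac{5}{3}\right) \left(3 - - \frac{5}{3}\right) = \left(0 + 5 i \sqrt{3}\right) + 5 \left(- \frac{5}{3}\right) \left(3 + \frac{5}{3}\right) = 5 i \sqrt{3} + 5 \left(- \frac{5}{3}\right) \frac{14}{3} = 5 i \sqrt{3} - \frac{350}{9} = - \frac{350}{9} + 5 i \sqrt{3}$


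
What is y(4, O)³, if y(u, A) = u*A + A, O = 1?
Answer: 125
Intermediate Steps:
y(u, A) = A + A*u (y(u, A) = A*u + A = A + A*u)
y(4, O)³ = (1*(1 + 4))³ = (1*5)³ = 5³ = 125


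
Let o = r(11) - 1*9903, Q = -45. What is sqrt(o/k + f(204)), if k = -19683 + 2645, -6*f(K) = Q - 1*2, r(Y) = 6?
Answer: sqrt(5495828394)/25557 ≈ 2.9007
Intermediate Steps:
f(K) = 47/6 (f(K) = -(-45 - 1*2)/6 = -(-45 - 2)/6 = -1/6*(-47) = 47/6)
o = -9897 (o = 6 - 1*9903 = 6 - 9903 = -9897)
k = -17038
sqrt(o/k + f(204)) = sqrt(-9897/(-17038) + 47/6) = sqrt(-9897*(-1/17038) + 47/6) = sqrt(9897/17038 + 47/6) = sqrt(215042/25557) = sqrt(5495828394)/25557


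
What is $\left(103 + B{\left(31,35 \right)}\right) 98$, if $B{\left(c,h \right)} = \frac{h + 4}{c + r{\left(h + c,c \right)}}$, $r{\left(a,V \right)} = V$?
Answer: $\frac{314825}{31} \approx 10156.0$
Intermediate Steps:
$B{\left(c,h \right)} = \frac{4 + h}{2 c}$ ($B{\left(c,h \right)} = \frac{h + 4}{c + c} = \frac{4 + h}{2 c}$)
$\left(103 + B{\left(31,35 \right)}\right) 98 = \left(103 + \frac{4 + 35}{2 \cdot 31}\right) 98 = \left(103 + \frac{1}{2} \cdot \frac{1}{31} \cdot 39\right) 98 = \left(103 + \frac{39}{62}\right) 98 = \frac{6425}{62} \cdot 98 = \frac{314825}{31}$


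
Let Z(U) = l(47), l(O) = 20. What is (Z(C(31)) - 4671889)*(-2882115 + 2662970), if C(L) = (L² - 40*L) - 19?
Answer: 1023816732005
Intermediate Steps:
C(L) = -19 + L² - 40*L
Z(U) = 20
(Z(C(31)) - 4671889)*(-2882115 + 2662970) = (20 - 4671889)*(-2882115 + 2662970) = -4671869*(-219145) = 1023816732005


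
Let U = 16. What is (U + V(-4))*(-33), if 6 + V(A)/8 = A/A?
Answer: 792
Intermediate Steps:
V(A) = -40 (V(A) = -48 + 8*(A/A) = -48 + 8*1 = -48 + 8 = -40)
(U + V(-4))*(-33) = (16 - 40)*(-33) = -24*(-33) = 792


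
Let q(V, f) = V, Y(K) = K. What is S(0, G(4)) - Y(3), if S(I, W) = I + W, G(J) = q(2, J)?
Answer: -1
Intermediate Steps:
G(J) = 2
S(0, G(4)) - Y(3) = (0 + 2) - 1*3 = 2 - 3 = -1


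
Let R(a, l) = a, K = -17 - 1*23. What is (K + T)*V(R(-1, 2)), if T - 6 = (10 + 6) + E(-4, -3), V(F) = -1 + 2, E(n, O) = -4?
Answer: -22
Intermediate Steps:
K = -40 (K = -17 - 23 = -40)
V(F) = 1
T = 18 (T = 6 + ((10 + 6) - 4) = 6 + (16 - 4) = 6 + 12 = 18)
(K + T)*V(R(-1, 2)) = (-40 + 18)*1 = -22*1 = -22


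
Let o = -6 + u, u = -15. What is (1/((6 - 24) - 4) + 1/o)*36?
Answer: -258/77 ≈ -3.3507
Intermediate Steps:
o = -21 (o = -6 - 15 = -21)
(1/((6 - 24) - 4) + 1/o)*36 = (1/((6 - 24) - 4) + 1/(-21))*36 = (1/(-18 - 4) - 1/21)*36 = (1/(-22) - 1/21)*36 = (-1/22 - 1/21)*36 = -43/462*36 = -258/77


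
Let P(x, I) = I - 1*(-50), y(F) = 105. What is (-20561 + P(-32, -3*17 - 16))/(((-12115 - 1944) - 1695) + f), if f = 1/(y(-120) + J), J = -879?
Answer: 15927372/12193597 ≈ 1.3062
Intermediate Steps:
f = -1/774 (f = 1/(105 - 879) = 1/(-774) = -1/774 ≈ -0.0012920)
P(x, I) = 50 + I (P(x, I) = I + 50 = 50 + I)
(-20561 + P(-32, -3*17 - 16))/(((-12115 - 1944) - 1695) + f) = (-20561 + (50 + (-3*17 - 16)))/(((-12115 - 1944) - 1695) - 1/774) = (-20561 + (50 + (-51 - 16)))/((-14059 - 1695) - 1/774) = (-20561 + (50 - 67))/(-15754 - 1/774) = (-20561 - 17)/(-12193597/774) = -20578*(-774/12193597) = 15927372/12193597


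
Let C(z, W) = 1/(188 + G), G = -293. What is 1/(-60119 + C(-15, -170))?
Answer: -105/6312496 ≈ -1.6634e-5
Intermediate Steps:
C(z, W) = -1/105 (C(z, W) = 1/(188 - 293) = 1/(-105) = -1/105)
1/(-60119 + C(-15, -170)) = 1/(-60119 - 1/105) = 1/(-6312496/105) = -105/6312496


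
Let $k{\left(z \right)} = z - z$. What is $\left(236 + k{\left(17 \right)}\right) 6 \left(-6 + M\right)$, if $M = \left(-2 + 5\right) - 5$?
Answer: $-11328$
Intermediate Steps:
$M = -2$ ($M = 3 - 5 = -2$)
$k{\left(z \right)} = 0$
$\left(236 + k{\left(17 \right)}\right) 6 \left(-6 + M\right) = \left(236 + 0\right) 6 \left(-6 - 2\right) = 236 \cdot 6 \left(-8\right) = 236 \left(-48\right) = -11328$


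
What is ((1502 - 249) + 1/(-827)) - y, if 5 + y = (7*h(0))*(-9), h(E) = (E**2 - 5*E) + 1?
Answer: 1092466/827 ≈ 1321.0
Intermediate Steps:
h(E) = 1 + E**2 - 5*E
y = -68 (y = -5 + (7*(1 + 0**2 - 5*0))*(-9) = -5 + (7*(1 + 0 + 0))*(-9) = -5 + (7*1)*(-9) = -5 + 7*(-9) = -5 - 63 = -68)
((1502 - 249) + 1/(-827)) - y = ((1502 - 249) + 1/(-827)) - 1*(-68) = (1253 - 1/827) + 68 = 1036230/827 + 68 = 1092466/827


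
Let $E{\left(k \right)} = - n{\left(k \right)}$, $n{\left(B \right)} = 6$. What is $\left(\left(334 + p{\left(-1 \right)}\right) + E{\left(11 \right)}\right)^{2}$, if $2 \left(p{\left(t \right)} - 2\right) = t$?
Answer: $\frac{434281}{4} \approx 1.0857 \cdot 10^{5}$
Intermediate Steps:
$E{\left(k \right)} = -6$ ($E{\left(k \right)} = \left(-1\right) 6 = -6$)
$p{\left(t \right)} = 2 + \frac{t}{2}$
$\left(\left(334 + p{\left(-1 \right)}\right) + E{\left(11 \right)}\right)^{2} = \left(\left(334 + \left(2 + \frac{1}{2} \left(-1\right)\right)\right) - 6\right)^{2} = \left(\left(334 + \left(2 - \frac{1}{2}\right)\right) - 6\right)^{2} = \left(\left(334 + \frac{3}{2}\right) - 6\right)^{2} = \left(\frac{671}{2} - 6\right)^{2} = \left(\frac{659}{2}\right)^{2} = \frac{434281}{4}$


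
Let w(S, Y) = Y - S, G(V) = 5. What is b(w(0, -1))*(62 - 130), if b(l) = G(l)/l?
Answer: 340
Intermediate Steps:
b(l) = 5/l
b(w(0, -1))*(62 - 130) = (5/(-1 - 1*0))*(62 - 130) = (5/(-1 + 0))*(-68) = (5/(-1))*(-68) = (5*(-1))*(-68) = -5*(-68) = 340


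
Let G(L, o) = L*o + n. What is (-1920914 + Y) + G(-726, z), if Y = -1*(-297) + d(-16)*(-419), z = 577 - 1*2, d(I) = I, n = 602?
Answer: -2330761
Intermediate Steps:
z = 575 (z = 577 - 2 = 575)
G(L, o) = 602 + L*o (G(L, o) = L*o + 602 = 602 + L*o)
Y = 7001 (Y = -1*(-297) - 16*(-419) = 297 + 6704 = 7001)
(-1920914 + Y) + G(-726, z) = (-1920914 + 7001) + (602 - 726*575) = -1913913 + (602 - 417450) = -1913913 - 416848 = -2330761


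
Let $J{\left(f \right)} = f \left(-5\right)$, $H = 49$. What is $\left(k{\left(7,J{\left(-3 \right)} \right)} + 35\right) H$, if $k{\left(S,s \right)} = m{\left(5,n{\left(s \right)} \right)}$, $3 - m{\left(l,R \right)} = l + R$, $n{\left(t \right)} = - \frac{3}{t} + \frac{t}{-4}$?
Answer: $\frac{36211}{20} \approx 1810.6$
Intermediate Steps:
$n{\left(t \right)} = - \frac{3}{t} - \frac{t}{4}$ ($n{\left(t \right)} = - \frac{3}{t} + t \left(- \frac{1}{4}\right) = - \frac{3}{t} - \frac{t}{4}$)
$J{\left(f \right)} = - 5 f$
$m{\left(l,R \right)} = 3 - R - l$ ($m{\left(l,R \right)} = 3 - \left(l + R\right) = 3 - \left(R + l\right) = 3 - R - l$)
$k{\left(S,s \right)} = -2 + \frac{3}{s} + \frac{s}{4}$ ($k{\left(S,s \right)} = 3 - \left(- \frac{3}{s} - \frac{s}{4}\right) - 5 = 3 + \left(\frac{3}{s} + \frac{s}{4}\right) - 5 = -2 + \frac{3}{s} + \frac{s}{4}$)
$\left(k{\left(7,J{\left(-3 \right)} \right)} + 35\right) H = \left(\left(-2 + \frac{3}{\left(-5\right) \left(-3\right)} + \frac{\left(-5\right) \left(-3\right)}{4}\right) + 35\right) 49 = \left(\left(-2 + \frac{3}{15} + \frac{1}{4} \cdot 15\right) + 35\right) 49 = \left(\left(-2 + 3 \cdot \frac{1}{15} + \frac{15}{4}\right) + 35\right) 49 = \left(\left(-2 + \frac{1}{5} + \frac{15}{4}\right) + 35\right) 49 = \left(\frac{39}{20} + 35\right) 49 = \frac{739}{20} \cdot 49 = \frac{36211}{20}$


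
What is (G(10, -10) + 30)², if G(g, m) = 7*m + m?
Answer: 2500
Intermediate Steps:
G(g, m) = 8*m
(G(10, -10) + 30)² = (8*(-10) + 30)² = (-80 + 30)² = (-50)² = 2500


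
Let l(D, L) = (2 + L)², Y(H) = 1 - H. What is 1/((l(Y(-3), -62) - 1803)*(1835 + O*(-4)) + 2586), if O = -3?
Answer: 1/3321645 ≈ 3.0106e-7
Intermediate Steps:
1/((l(Y(-3), -62) - 1803)*(1835 + O*(-4)) + 2586) = 1/(((2 - 62)² - 1803)*(1835 - 3*(-4)) + 2586) = 1/(((-60)² - 1803)*(1835 + 12) + 2586) = 1/((3600 - 1803)*1847 + 2586) = 1/(1797*1847 + 2586) = 1/(3319059 + 2586) = 1/3321645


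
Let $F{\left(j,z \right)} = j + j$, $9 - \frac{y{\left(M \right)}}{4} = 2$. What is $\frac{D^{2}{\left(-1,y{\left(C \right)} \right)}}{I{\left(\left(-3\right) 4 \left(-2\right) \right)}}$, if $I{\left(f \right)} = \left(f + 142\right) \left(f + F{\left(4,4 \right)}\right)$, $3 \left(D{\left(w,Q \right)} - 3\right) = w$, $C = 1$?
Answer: $\frac{1}{747} \approx 0.0013387$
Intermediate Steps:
$y{\left(M \right)} = 28$ ($y{\left(M \right)} = 36 - 8 = 28$)
$D{\left(w,Q \right)} = 3 + \frac{w}{3}$
$F{\left(j,z \right)} = 2 j$
$I{\left(f \right)} = \left(8 + f\right) \left(142 + f\right)$ ($I{\left(f \right)} = \left(f + 142\right) \left(f + 2 \cdot 4\right) = \left(142 + f\right) \left(f + 8\right) = \left(142 + f\right) \left(8 + f\right) = \left(8 + f\right) \left(142 + f\right)$)
$\frac{D^{2}{\left(-1,y{\left(C \right)} \right)}}{I{\left(\left(-3\right) 4 \left(-2\right) \right)}} = \frac{\left(3 + \frac{1}{3} \left(-1\right)\right)^{2}}{1136 + \left(\left(-3\right) 4 \left(-2\right)\right)^{2} + 150 \left(-3\right) 4 \left(-2\right)} = \frac{\left(3 - \frac{1}{3}\right)^{2}}{1136 + \left(\left(-12\right) \left(-2\right)\right)^{2} + 150 \left(\left(-12\right) \left(-2\right)\right)} = \frac{\left(\frac{8}{3}\right)^{2}}{1136 + 24^{2} + 150 \cdot 24} = \frac{64}{9 \left(1136 + 576 + 3600\right)} = \frac{64}{9 \cdot 5312} = \frac{64}{9} \cdot \frac{1}{5312} = \frac{1}{747}$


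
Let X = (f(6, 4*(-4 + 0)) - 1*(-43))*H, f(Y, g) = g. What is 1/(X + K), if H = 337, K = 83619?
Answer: 1/92718 ≈ 1.0785e-5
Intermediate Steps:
X = 9099 (X = (4*(-4 + 0) - 1*(-43))*337 = (4*(-4) + 43)*337 = (-16 + 43)*337 = 27*337 = 9099)
1/(X + K) = 1/(9099 + 83619) = 1/92718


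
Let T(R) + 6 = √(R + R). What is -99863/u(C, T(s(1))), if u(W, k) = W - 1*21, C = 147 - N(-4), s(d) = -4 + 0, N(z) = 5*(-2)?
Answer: -99863/136 ≈ -734.29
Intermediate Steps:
N(z) = -10
s(d) = -4
C = 157 (C = 147 - 1*(-10) = 147 + 10 = 157)
T(R) = -6 + √2*√R (T(R) = -6 + √(R + R) = -6 + √(2*R) = -6 + √2*√R)
u(W, k) = -21 + W (u(W, k) = W - 21 = -21 + W)
-99863/u(C, T(s(1))) = -99863/(-21 + 157) = -99863/136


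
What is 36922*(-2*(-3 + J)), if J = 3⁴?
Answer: -5759832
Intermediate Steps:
J = 81
36922*(-2*(-3 + J)) = 36922*(-2*(-3 + 81)) = 36922*(-2*78) = 36922*(-156) = -5759832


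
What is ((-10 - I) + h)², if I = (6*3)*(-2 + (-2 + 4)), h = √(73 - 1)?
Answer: 172 - 120*√2 ≈ 2.2944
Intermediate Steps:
h = 6*√2 (h = √72 = 6*√2 ≈ 8.4853)
I = 0 (I = 18*(-2 + 2) = 18*0 = 0)
((-10 - I) + h)² = ((-10 - 1*0) + 6*√2)² = ((-10 + 0) + 6*√2)² = (-10 + 6*√2)²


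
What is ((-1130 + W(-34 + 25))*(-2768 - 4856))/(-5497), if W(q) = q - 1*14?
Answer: -8790472/5497 ≈ -1599.1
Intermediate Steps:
W(q) = -14 + q (W(q) = q - 14 = -14 + q)
((-1130 + W(-34 + 25))*(-2768 - 4856))/(-5497) = ((-1130 + (-14 + (-34 + 25)))*(-2768 - 4856))/(-5497) = ((-1130 + (-14 - 9))*(-7624))*(-1/5497) = ((-1130 - 23)*(-7624))*(-1/5497) = -1153*(-7624)*(-1/5497) = 8790472*(-1/5497) = -8790472/5497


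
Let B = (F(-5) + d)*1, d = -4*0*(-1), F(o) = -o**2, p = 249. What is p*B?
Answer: -6225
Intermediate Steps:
d = 0 (d = 0*(-1) = 0)
B = -25 (B = (-1*(-5)**2 + 0)*1 = (-1*25 + 0)*1 = (-25 + 0)*1 = -25*1 = -25)
p*B = 249*(-25) = -6225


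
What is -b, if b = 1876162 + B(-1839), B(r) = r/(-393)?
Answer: -245777835/131 ≈ -1.8762e+6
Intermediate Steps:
B(r) = -r/393 (B(r) = r*(-1/393) = -r/393)
b = 245777835/131 (b = 1876162 - 1/393*(-1839) = 1876162 + 613/131 = 245777835/131 ≈ 1.8762e+6)
-b = -1*245777835/131 = -245777835/131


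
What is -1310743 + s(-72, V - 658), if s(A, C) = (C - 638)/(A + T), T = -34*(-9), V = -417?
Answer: -102238525/78 ≈ -1.3108e+6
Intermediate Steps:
T = 306
s(A, C) = (-638 + C)/(306 + A) (s(A, C) = (C - 638)/(A + 306) = (-638 + C)/(306 + A))
-1310743 + s(-72, V - 658) = -1310743 + (-638 + (-417 - 658))/(306 - 72) = -1310743 + (-638 - 1075)/234 = -1310743 + (1/234)*(-1713) = -1310743 - 571/78 = -102238525/78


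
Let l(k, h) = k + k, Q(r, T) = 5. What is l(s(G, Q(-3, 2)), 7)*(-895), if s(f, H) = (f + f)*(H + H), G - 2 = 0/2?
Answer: -71600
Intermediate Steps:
G = 2 (G = 2 + 0/2 = 2 + 0*(½) = 2 + 0 = 2)
s(f, H) = 4*H*f (s(f, H) = (2*f)*(2*H) = 4*H*f)
l(k, h) = 2*k
l(s(G, Q(-3, 2)), 7)*(-895) = (2*(4*5*2))*(-895) = (2*40)*(-895) = 80*(-895) = -71600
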